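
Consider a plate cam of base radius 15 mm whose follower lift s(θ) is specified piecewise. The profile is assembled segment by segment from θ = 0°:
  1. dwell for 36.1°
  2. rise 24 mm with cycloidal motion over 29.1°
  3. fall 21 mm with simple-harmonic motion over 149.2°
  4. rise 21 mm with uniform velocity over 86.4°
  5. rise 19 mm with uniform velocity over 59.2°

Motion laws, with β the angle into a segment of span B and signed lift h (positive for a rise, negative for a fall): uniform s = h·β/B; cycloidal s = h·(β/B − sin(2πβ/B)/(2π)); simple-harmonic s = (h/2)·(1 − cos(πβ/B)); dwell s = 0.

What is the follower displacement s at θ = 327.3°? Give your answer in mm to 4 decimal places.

seg 1 [0°–36.1°] dwell: s stays 0.0000
seg 2 [36.1°–65.2°] cycloidal, h=24: full span → s += 24 → s = 24.0000
seg 3 [65.2°–214.4°] simple-harmonic, h=-21: full span → s += -21 → s = 3.0000
seg 4 [214.4°–300.8°] uniform, h=21: full span → s += 21 → s = 24.0000
seg 5 [300.8°–360°] uniform, h=19: θ=327.3° here. β=26.5, B=59.2. 19·26.5/59.2 = 8.5051 → s = 32.5051

32.5051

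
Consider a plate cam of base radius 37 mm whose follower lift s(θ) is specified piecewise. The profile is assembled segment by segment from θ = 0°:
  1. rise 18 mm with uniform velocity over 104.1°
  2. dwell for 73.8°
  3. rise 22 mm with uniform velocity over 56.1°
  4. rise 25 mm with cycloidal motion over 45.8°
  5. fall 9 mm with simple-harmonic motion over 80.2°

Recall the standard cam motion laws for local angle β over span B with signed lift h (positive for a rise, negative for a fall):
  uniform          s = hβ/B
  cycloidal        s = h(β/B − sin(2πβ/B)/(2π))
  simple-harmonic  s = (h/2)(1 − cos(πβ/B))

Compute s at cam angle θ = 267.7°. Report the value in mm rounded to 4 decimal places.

seg 1 [0°–104.1°] uniform, h=18: full span → s += 18 → s = 18.0000
seg 2 [104.1°–177.9°] dwell: s stays 18.0000
seg 3 [177.9°–234°] uniform, h=22: full span → s += 22 → s = 40.0000
seg 4 [234°–279.8°] cycloidal, h=25: θ=267.7° here. β=33.7, B=45.8. 25·(0.7358 − sin(2π·0.7358)/(2π)) = 22.3583 → s = 62.3583

62.3583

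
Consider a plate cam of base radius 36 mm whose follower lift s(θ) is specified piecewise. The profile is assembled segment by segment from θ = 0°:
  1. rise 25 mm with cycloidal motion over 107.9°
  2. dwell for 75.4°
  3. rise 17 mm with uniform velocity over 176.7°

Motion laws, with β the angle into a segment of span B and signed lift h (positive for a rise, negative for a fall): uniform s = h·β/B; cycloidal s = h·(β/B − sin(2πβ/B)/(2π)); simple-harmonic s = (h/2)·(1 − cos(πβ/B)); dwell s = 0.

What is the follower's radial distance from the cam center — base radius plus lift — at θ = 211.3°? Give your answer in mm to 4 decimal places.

seg 1 [0°–107.9°] cycloidal, h=25: full span → s += 25 → s = 25.0000
seg 2 [107.9°–183.3°] dwell: s stays 25.0000
seg 3 [183.3°–360°] uniform, h=17: θ=211.3° here. β=28, B=176.7. 17·28/176.7 = 2.6938 → s = 27.6938
radial distance = base radius + s = 36 + 27.6938 = 63.6938

63.6938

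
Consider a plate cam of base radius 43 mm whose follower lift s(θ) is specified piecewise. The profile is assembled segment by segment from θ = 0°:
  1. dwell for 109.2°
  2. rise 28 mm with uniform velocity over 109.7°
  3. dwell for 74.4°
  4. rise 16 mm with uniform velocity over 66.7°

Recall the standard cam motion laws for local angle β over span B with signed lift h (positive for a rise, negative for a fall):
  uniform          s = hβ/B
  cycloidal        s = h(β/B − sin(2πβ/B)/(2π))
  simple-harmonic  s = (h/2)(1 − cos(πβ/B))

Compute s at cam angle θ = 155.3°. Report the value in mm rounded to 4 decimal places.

seg 1 [0°–109.2°] dwell: s stays 0.0000
seg 2 [109.2°–218.9°] uniform, h=28: θ=155.3° here. β=46.1, B=109.7. 28·46.1/109.7 = 11.7666 → s = 11.7666

11.7666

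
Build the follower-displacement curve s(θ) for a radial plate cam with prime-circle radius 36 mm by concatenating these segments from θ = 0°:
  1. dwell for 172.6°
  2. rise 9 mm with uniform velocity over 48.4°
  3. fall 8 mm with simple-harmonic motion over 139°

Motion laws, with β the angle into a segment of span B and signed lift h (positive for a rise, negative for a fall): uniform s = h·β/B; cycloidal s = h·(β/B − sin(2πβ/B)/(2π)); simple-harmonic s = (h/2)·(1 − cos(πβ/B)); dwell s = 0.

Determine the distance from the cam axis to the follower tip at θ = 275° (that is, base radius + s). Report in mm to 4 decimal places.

seg 1 [0°–172.6°] dwell: s stays 0.0000
seg 2 [172.6°–221°] uniform, h=9: full span → s += 9 → s = 9.0000
seg 3 [221°–360°] simple-harmonic, h=-8: θ=275° here. β=54, B=139. -8/2·(1 − cos(π·0.3885)) = -2.6272 → s = 6.3728
radial distance = base radius + s = 36 + 6.3728 = 42.3728

42.3728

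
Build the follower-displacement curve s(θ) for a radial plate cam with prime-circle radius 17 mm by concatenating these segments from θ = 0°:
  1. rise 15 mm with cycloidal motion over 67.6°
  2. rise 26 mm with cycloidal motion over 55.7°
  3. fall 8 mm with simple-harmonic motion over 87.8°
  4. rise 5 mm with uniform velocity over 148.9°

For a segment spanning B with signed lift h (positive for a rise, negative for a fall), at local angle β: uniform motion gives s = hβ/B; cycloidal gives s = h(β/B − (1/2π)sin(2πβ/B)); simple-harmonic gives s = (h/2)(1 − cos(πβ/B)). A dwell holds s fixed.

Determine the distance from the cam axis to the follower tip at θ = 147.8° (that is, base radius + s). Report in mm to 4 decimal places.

seg 1 [0°–67.6°] cycloidal, h=15: full span → s += 15 → s = 15.0000
seg 2 [67.6°–123.3°] cycloidal, h=26: full span → s += 26 → s = 41.0000
seg 3 [123.3°–211.1°] simple-harmonic, h=-8: θ=147.8° here. β=24.5, B=87.8. -8/2·(1 − cos(π·0.2790)) = -1.4411 → s = 39.5589
radial distance = base radius + s = 17 + 39.5589 = 56.5589

56.5589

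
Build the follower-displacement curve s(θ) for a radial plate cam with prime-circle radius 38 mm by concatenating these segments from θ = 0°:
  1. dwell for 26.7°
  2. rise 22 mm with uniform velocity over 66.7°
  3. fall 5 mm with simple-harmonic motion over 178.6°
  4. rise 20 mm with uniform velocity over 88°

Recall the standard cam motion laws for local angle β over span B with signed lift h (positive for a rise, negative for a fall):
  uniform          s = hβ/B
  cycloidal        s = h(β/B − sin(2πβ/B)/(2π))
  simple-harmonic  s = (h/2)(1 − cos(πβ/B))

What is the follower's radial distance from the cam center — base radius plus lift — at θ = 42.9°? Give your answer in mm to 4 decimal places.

seg 1 [0°–26.7°] dwell: s stays 0.0000
seg 2 [26.7°–93.4°] uniform, h=22: θ=42.9° here. β=16.2, B=66.7. 22·16.2/66.7 = 5.3433 → s = 5.3433
radial distance = base radius + s = 38 + 5.3433 = 43.3433

43.3433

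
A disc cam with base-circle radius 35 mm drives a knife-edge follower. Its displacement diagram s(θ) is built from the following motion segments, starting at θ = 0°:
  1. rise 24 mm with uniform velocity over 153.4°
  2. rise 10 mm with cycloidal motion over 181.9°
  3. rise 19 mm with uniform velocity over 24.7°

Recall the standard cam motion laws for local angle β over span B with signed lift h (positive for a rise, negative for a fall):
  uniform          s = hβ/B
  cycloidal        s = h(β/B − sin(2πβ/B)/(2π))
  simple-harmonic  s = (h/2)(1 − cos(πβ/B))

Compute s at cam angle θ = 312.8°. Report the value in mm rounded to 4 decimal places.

seg 1 [0°–153.4°] uniform, h=24: full span → s += 24 → s = 24.0000
seg 2 [153.4°–335.3°] cycloidal, h=10: θ=312.8° here. β=159.4, B=181.9. 10·(0.8763 − sin(2π·0.8763)/(2π)) = 9.8792 → s = 33.8792

33.8792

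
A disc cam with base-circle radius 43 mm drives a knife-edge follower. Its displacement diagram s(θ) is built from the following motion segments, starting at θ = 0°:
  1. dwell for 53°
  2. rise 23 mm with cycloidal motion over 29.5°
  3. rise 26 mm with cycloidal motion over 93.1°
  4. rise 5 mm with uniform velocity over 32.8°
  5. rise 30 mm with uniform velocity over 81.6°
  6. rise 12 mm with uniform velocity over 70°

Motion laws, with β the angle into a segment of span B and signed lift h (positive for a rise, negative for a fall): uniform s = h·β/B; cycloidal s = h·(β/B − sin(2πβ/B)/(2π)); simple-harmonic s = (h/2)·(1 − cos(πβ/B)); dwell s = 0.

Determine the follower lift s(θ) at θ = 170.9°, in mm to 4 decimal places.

seg 1 [0°–53°] dwell: s stays 0.0000
seg 2 [53°–82.5°] cycloidal, h=23: full span → s += 23 → s = 23.0000
seg 3 [82.5°–175.6°] cycloidal, h=26: θ=170.9° here. β=88.4, B=93.1. 26·(0.9495 − sin(2π·0.9495)/(2π)) = 25.9781 → s = 48.9781

48.9781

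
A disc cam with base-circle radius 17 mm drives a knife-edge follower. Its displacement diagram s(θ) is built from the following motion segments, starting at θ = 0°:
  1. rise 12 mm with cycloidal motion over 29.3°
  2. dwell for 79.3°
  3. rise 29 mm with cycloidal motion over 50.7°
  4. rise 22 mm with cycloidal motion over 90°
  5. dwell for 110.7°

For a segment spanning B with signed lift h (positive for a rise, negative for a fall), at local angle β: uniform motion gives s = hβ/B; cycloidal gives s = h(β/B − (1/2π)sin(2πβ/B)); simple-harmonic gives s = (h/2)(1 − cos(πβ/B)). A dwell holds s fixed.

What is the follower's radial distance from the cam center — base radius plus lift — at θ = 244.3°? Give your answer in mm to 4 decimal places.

seg 1 [0°–29.3°] cycloidal, h=12: full span → s += 12 → s = 12.0000
seg 2 [29.3°–108.6°] dwell: s stays 12.0000
seg 3 [108.6°–159.3°] cycloidal, h=29: full span → s += 29 → s = 41.0000
seg 4 [159.3°–249.3°] cycloidal, h=22: θ=244.3° here. β=85, B=90. 22·(0.9444 − sin(2π·0.9444)/(2π)) = 21.9753 → s = 62.9753
radial distance = base radius + s = 17 + 62.9753 = 79.9753

79.9753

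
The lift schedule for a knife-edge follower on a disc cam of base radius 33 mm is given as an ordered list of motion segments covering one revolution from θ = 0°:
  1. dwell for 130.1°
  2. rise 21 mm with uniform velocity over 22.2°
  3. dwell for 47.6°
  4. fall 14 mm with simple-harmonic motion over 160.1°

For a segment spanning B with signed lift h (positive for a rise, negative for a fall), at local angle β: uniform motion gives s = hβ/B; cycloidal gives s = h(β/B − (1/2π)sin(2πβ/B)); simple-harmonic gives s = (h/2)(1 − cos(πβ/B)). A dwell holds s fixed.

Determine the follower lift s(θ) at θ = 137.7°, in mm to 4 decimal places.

seg 1 [0°–130.1°] dwell: s stays 0.0000
seg 2 [130.1°–152.3°] uniform, h=21: θ=137.7° here. β=7.6, B=22.2. 21·7.6/22.2 = 7.1892 → s = 7.1892

7.1892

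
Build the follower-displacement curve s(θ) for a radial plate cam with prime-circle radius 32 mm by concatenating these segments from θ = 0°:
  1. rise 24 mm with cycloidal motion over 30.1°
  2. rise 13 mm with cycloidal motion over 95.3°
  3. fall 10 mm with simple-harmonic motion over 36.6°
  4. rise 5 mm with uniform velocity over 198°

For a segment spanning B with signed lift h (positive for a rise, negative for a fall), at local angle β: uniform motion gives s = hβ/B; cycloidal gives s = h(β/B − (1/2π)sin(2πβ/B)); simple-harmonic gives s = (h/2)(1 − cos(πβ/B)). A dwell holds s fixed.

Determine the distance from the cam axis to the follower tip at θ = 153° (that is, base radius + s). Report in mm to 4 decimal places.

seg 1 [0°–30.1°] cycloidal, h=24: full span → s += 24 → s = 24.0000
seg 2 [30.1°–125.4°] cycloidal, h=13: full span → s += 13 → s = 37.0000
seg 3 [125.4°–162°] simple-harmonic, h=-10: θ=153° here. β=27.6, B=36.6. -10/2·(1 − cos(π·0.7541)) = -8.5808 → s = 28.4192
radial distance = base radius + s = 32 + 28.4192 = 60.4192

60.4192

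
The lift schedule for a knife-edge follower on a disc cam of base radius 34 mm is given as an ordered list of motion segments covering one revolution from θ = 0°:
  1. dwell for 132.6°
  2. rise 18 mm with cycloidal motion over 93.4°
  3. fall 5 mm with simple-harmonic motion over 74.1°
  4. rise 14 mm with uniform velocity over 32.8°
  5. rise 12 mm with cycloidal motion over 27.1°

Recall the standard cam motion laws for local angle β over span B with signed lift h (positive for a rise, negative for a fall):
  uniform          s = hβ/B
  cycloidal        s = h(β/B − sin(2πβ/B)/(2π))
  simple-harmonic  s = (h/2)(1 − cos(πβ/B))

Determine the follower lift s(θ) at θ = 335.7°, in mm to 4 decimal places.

seg 1 [0°–132.6°] dwell: s stays 0.0000
seg 2 [132.6°–226°] cycloidal, h=18: full span → s += 18 → s = 18.0000
seg 3 [226°–300.1°] simple-harmonic, h=-5: full span → s += -5 → s = 13.0000
seg 4 [300.1°–332.9°] uniform, h=14: full span → s += 14 → s = 27.0000
seg 5 [332.9°–360°] cycloidal, h=12: θ=335.7° here. β=2.8, B=27.1. 12·(0.1033 − sin(2π·0.1033)/(2π)) = 0.0853 → s = 27.0853

27.0853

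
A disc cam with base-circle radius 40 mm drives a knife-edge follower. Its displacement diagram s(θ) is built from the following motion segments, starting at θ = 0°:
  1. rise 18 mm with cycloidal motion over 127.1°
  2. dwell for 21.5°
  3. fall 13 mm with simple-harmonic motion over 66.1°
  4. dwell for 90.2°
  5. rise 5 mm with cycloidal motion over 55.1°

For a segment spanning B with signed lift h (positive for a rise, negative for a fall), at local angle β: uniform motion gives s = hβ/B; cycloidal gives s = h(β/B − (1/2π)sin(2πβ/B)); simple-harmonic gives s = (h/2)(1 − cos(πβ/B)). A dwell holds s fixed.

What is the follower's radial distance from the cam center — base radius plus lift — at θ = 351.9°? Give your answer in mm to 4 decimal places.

seg 1 [0°–127.1°] cycloidal, h=18: full span → s += 18 → s = 18.0000
seg 2 [127.1°–148.6°] dwell: s stays 18.0000
seg 3 [148.6°–214.7°] simple-harmonic, h=-13: full span → s += -13 → s = 5.0000
seg 4 [214.7°–304.9°] dwell: s stays 5.0000
seg 5 [304.9°–360°] cycloidal, h=5: θ=351.9° here. β=47, B=55.1. 5·(0.8530 − sin(2π·0.8530)/(2π)) = 4.8999 → s = 9.8999
radial distance = base radius + s = 40 + 9.8999 = 49.8999

49.8999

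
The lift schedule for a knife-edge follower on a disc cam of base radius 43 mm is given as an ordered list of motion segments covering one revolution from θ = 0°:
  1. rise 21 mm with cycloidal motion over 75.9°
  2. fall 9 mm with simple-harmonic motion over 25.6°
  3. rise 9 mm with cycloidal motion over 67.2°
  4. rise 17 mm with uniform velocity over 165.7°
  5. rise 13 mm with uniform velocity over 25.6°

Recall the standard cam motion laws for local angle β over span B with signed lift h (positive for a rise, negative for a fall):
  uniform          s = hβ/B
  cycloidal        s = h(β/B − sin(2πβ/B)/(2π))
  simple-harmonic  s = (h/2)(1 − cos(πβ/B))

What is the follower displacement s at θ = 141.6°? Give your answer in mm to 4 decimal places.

seg 1 [0°–75.9°] cycloidal, h=21: full span → s += 21 → s = 21.0000
seg 2 [75.9°–101.5°] simple-harmonic, h=-9: full span → s += -9 → s = 12.0000
seg 3 [101.5°–168.7°] cycloidal, h=9: θ=141.6° here. β=40.1, B=67.2. 9·(0.5967 − sin(2π·0.5967)/(2π)) = 6.1885 → s = 18.1885

18.1885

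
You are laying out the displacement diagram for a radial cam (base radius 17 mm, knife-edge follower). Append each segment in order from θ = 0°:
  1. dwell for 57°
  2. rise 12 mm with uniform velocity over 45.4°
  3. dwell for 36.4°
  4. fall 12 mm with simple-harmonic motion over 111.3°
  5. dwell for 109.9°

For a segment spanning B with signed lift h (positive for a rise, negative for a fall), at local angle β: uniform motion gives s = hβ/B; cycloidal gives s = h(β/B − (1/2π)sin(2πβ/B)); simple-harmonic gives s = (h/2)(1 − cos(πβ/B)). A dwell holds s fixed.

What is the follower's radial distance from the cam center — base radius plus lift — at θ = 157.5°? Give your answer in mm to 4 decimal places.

seg 1 [0°–57°] dwell: s stays 0.0000
seg 2 [57°–102.4°] uniform, h=12: full span → s += 12 → s = 12.0000
seg 3 [102.4°–138.8°] dwell: s stays 12.0000
seg 4 [138.8°–250.1°] simple-harmonic, h=-12: θ=157.5° here. β=18.7, B=111.3. -12/2·(1 − cos(π·0.1680)) = -0.8166 → s = 11.1834
radial distance = base radius + s = 17 + 11.1834 = 28.1834

28.1834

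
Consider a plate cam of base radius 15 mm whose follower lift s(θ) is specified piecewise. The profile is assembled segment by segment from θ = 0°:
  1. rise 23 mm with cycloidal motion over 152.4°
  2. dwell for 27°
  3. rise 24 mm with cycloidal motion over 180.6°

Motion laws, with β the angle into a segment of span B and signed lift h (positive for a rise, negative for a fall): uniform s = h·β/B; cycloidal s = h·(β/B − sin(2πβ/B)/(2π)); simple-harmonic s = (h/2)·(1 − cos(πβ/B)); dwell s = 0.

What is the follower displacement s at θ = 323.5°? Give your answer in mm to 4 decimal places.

seg 1 [0°–152.4°] cycloidal, h=23: full span → s += 23 → s = 23.0000
seg 2 [152.4°–179.4°] dwell: s stays 23.0000
seg 3 [179.4°–360°] cycloidal, h=24: θ=323.5° here. β=144.1, B=180.6. 24·(0.7979 − sin(2π·0.7979)/(2π)) = 22.7976 → s = 45.7976

45.7976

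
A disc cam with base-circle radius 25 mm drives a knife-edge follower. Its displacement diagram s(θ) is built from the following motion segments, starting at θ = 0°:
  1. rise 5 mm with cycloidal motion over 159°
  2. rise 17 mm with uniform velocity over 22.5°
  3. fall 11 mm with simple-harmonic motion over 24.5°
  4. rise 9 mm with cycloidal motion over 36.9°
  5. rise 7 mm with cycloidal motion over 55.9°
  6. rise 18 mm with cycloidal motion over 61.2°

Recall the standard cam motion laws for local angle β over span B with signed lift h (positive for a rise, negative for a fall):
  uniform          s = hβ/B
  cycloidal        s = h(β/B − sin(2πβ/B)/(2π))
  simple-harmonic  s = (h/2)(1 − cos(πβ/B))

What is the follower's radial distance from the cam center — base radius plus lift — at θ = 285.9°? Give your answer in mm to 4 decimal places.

seg 1 [0°–159°] cycloidal, h=5: full span → s += 5 → s = 5.0000
seg 2 [159°–181.5°] uniform, h=17: full span → s += 17 → s = 22.0000
seg 3 [181.5°–206°] simple-harmonic, h=-11: full span → s += -11 → s = 11.0000
seg 4 [206°–242.9°] cycloidal, h=9: full span → s += 9 → s = 20.0000
seg 5 [242.9°–298.8°] cycloidal, h=7: θ=285.9° here. β=43, B=55.9. 7·(0.7692 − sin(2π·0.7692)/(2π)) = 6.4906 → s = 26.4906
radial distance = base radius + s = 25 + 26.4906 = 51.4906

51.4906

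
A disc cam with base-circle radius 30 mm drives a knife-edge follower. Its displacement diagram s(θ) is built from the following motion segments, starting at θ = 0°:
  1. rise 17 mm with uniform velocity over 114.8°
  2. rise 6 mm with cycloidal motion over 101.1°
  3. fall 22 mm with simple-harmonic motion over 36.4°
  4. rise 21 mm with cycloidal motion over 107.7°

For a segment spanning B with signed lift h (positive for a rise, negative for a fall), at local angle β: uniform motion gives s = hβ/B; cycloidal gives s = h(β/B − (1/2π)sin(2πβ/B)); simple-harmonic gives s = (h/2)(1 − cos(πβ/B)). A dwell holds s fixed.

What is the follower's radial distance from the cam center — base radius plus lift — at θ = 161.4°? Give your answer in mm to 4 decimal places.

seg 1 [0°–114.8°] uniform, h=17: full span → s += 17 → s = 17.0000
seg 2 [114.8°–215.9°] cycloidal, h=6: θ=161.4° here. β=46.6, B=101.1. 6·(0.4609 − sin(2π·0.4609)/(2π)) = 2.5335 → s = 19.5335
radial distance = base radius + s = 30 + 19.5335 = 49.5335

49.5335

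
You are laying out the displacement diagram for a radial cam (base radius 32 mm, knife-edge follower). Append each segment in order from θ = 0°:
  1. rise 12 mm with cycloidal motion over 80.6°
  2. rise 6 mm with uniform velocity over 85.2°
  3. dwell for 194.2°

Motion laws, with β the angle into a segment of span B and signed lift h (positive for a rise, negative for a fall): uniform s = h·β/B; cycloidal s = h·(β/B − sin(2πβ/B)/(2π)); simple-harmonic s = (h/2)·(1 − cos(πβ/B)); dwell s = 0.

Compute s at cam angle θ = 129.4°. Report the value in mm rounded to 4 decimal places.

seg 1 [0°–80.6°] cycloidal, h=12: full span → s += 12 → s = 12.0000
seg 2 [80.6°–165.8°] uniform, h=6: θ=129.4° here. β=48.8, B=85.2. 6·48.8/85.2 = 3.4366 → s = 15.4366

15.4366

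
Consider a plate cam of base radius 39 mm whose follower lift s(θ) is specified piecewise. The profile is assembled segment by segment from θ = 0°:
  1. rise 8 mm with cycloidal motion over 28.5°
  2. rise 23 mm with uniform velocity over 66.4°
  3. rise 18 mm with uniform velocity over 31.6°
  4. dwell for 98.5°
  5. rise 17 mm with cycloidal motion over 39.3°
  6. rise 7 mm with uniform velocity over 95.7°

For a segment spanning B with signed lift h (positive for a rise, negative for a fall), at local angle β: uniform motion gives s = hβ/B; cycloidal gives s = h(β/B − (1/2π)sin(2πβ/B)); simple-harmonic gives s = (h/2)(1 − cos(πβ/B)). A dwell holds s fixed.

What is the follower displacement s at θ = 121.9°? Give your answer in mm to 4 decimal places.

seg 1 [0°–28.5°] cycloidal, h=8: full span → s += 8 → s = 8.0000
seg 2 [28.5°–94.9°] uniform, h=23: full span → s += 23 → s = 31.0000
seg 3 [94.9°–126.5°] uniform, h=18: θ=121.9° here. β=27, B=31.6. 18·27/31.6 = 15.3797 → s = 46.3797

46.3797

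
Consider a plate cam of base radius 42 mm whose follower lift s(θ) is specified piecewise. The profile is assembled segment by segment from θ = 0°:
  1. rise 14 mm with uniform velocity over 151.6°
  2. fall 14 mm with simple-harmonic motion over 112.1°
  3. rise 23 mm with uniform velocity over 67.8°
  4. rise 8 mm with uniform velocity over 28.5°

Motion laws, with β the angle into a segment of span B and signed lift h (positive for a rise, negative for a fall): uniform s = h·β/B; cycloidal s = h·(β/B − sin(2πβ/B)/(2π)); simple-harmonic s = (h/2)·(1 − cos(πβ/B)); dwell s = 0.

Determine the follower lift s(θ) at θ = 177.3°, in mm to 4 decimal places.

seg 1 [0°–151.6°] uniform, h=14: full span → s += 14 → s = 14.0000
seg 2 [151.6°–263.7°] simple-harmonic, h=-14: θ=177.3° here. β=25.7, B=112.1. -14/2·(1 − cos(π·0.2293)) = -1.7385 → s = 12.2615

12.2615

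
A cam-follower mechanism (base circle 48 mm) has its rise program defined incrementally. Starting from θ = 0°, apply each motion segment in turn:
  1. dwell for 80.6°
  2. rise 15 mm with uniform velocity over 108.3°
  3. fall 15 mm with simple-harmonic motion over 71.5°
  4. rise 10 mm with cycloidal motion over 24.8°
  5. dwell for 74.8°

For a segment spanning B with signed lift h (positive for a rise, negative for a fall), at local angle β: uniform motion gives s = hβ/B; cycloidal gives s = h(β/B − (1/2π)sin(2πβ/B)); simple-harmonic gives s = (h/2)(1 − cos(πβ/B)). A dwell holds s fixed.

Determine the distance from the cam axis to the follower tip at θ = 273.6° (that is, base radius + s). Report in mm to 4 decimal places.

seg 1 [0°–80.6°] dwell: s stays 0.0000
seg 2 [80.6°–188.9°] uniform, h=15: full span → s += 15 → s = 15.0000
seg 3 [188.9°–260.4°] simple-harmonic, h=-15: full span → s += -15 → s = 0.0000
seg 4 [260.4°–285.2°] cycloidal, h=10: θ=273.6° here. β=13.2, B=24.8. 10·(0.5323 − sin(2π·0.5323)/(2π)) = 5.6430 → s = 5.6430
radial distance = base radius + s = 48 + 5.6430 = 53.6430

53.6430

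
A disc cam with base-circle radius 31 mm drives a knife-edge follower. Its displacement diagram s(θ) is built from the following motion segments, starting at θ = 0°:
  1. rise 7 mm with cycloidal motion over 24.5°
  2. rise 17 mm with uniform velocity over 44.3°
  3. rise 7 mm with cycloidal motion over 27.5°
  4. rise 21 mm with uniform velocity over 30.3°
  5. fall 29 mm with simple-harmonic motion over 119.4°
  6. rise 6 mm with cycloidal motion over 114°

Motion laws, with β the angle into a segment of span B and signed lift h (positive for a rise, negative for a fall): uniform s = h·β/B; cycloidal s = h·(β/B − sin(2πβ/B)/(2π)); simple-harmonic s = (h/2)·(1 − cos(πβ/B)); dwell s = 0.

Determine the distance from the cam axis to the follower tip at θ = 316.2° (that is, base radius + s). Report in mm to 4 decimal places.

seg 1 [0°–24.5°] cycloidal, h=7: full span → s += 7 → s = 7.0000
seg 2 [24.5°–68.8°] uniform, h=17: full span → s += 17 → s = 24.0000
seg 3 [68.8°–96.3°] cycloidal, h=7: full span → s += 7 → s = 31.0000
seg 4 [96.3°–126.6°] uniform, h=21: full span → s += 21 → s = 52.0000
seg 5 [126.6°–246°] simple-harmonic, h=-29: full span → s += -29 → s = 23.0000
seg 6 [246°–360°] cycloidal, h=6: θ=316.2° here. β=70.2, B=114. 6·(0.6158 − sin(2π·0.6158)/(2π)) = 4.3298 → s = 27.3298
radial distance = base radius + s = 31 + 27.3298 = 58.3298

58.3298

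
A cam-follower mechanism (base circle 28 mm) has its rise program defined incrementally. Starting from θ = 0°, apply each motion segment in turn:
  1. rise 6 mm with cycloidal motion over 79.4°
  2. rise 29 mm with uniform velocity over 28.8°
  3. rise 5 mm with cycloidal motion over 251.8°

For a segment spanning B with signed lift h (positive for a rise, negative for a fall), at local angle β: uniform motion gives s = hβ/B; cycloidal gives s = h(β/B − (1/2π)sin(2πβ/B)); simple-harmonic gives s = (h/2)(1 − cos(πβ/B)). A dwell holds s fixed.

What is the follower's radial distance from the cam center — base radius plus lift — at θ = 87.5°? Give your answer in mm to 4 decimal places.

seg 1 [0°–79.4°] cycloidal, h=6: full span → s += 6 → s = 6.0000
seg 2 [79.4°–108.2°] uniform, h=29: θ=87.5° here. β=8.1, B=28.8. 29·8.1/28.8 = 8.1562 → s = 14.1562
radial distance = base radius + s = 28 + 14.1562 = 42.1562

42.1562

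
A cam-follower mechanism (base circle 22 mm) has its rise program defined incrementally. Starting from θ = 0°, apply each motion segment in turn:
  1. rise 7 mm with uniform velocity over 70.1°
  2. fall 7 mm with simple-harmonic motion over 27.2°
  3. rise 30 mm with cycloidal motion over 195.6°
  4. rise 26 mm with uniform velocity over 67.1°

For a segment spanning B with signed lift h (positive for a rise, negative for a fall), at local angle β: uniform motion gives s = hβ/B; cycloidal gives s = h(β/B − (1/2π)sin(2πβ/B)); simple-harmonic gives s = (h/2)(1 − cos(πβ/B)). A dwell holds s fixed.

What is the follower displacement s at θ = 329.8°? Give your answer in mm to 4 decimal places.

seg 1 [0°–70.1°] uniform, h=7: full span → s += 7 → s = 7.0000
seg 2 [70.1°–97.3°] simple-harmonic, h=-7: full span → s += -7 → s = 0.0000
seg 3 [97.3°–292.9°] cycloidal, h=30: full span → s += 30 → s = 30.0000
seg 4 [292.9°–360°] uniform, h=26: θ=329.8° here. β=36.9, B=67.1. 26·36.9/67.1 = 14.2981 → s = 44.2981

44.2981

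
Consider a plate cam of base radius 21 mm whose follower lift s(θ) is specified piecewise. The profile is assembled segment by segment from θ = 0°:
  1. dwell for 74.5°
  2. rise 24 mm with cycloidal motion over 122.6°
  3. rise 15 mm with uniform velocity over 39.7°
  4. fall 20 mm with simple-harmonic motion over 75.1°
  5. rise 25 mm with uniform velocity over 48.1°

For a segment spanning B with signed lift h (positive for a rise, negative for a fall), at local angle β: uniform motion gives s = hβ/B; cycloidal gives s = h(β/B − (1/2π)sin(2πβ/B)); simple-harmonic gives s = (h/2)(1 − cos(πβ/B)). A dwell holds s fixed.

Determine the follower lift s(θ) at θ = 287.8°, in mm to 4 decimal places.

seg 1 [0°–74.5°] dwell: s stays 0.0000
seg 2 [74.5°–197.1°] cycloidal, h=24: full span → s += 24 → s = 24.0000
seg 3 [197.1°–236.8°] uniform, h=15: full span → s += 15 → s = 39.0000
seg 4 [236.8°–311.9°] simple-harmonic, h=-20: θ=287.8° here. β=51, B=75.1. -20/2·(1 − cos(π·0.6791)) = -15.3342 → s = 23.6658

23.6658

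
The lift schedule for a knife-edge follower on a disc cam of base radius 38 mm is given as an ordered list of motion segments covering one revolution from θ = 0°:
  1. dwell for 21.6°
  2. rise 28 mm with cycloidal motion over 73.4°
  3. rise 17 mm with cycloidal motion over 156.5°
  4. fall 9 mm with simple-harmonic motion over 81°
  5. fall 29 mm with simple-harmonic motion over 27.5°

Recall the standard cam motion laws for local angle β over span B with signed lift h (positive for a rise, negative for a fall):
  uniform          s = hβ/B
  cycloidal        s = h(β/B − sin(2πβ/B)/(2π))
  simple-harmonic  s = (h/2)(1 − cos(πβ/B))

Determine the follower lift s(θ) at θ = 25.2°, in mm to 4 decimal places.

seg 1 [0°–21.6°] dwell: s stays 0.0000
seg 2 [21.6°–95°] cycloidal, h=28: θ=25.2° here. β=3.6, B=73.4. 28·(0.0490 − sin(2π·0.0490)/(2π)) = 0.0216 → s = 0.0216

0.0216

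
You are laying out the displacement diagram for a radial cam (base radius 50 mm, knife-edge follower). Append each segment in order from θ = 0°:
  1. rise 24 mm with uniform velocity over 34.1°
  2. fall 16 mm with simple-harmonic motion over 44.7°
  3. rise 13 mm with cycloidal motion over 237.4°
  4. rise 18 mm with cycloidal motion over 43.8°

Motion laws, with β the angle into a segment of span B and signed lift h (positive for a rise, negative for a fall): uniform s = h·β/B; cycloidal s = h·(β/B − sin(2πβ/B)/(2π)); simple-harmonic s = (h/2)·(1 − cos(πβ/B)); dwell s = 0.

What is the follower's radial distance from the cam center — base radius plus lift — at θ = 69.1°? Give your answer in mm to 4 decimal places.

seg 1 [0°–34.1°] uniform, h=24: full span → s += 24 → s = 24.0000
seg 2 [34.1°–78.8°] simple-harmonic, h=-16: θ=69.1° here. β=35, B=44.7. -16/2·(1 − cos(π·0.7830)) = -14.2119 → s = 9.7881
radial distance = base radius + s = 50 + 9.7881 = 59.7881

59.7881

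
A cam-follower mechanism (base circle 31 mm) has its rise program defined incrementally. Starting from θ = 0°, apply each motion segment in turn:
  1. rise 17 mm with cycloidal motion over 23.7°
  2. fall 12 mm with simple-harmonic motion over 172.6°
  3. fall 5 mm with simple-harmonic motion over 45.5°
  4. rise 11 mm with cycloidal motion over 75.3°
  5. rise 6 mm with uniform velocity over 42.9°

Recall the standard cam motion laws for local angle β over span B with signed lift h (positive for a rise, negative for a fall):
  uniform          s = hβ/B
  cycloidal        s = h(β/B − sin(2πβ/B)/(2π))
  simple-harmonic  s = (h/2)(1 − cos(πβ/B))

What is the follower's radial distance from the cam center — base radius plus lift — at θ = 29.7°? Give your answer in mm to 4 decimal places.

seg 1 [0°–23.7°] cycloidal, h=17: full span → s += 17 → s = 17.0000
seg 2 [23.7°–196.3°] simple-harmonic, h=-12: θ=29.7° here. β=6, B=172.6. -12/2·(1 − cos(π·0.0348)) = -0.0357 → s = 16.9643
radial distance = base radius + s = 31 + 16.9643 = 47.9643

47.9643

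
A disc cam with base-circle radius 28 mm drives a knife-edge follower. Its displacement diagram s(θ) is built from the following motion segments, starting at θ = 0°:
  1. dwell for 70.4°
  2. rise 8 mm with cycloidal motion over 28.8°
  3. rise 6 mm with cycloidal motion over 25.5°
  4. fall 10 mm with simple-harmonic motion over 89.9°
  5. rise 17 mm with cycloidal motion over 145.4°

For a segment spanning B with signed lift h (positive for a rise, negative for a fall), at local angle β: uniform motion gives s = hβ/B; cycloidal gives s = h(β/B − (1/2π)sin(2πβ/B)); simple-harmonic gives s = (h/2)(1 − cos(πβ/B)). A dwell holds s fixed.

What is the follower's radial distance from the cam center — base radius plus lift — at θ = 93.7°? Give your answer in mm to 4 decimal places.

seg 1 [0°–70.4°] dwell: s stays 0.0000
seg 2 [70.4°–99.2°] cycloidal, h=8: θ=93.7° here. β=23.3, B=28.8. 8·(0.8090 − sin(2π·0.8090)/(2π)) = 7.6589 → s = 7.6589
radial distance = base radius + s = 28 + 7.6589 = 35.6589

35.6589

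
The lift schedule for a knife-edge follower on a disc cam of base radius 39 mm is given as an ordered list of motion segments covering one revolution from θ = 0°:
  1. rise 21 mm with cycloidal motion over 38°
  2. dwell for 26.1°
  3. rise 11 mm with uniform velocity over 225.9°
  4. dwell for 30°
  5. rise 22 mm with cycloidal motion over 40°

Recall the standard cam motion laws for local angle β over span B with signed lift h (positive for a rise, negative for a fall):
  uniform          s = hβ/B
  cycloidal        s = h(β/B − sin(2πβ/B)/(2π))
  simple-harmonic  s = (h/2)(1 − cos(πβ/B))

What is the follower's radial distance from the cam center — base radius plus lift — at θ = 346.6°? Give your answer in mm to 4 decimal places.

seg 1 [0°–38°] cycloidal, h=21: full span → s += 21 → s = 21.0000
seg 2 [38°–64.1°] dwell: s stays 21.0000
seg 3 [64.1°–290°] uniform, h=11: full span → s += 11 → s = 32.0000
seg 4 [290°–320°] dwell: s stays 32.0000
seg 5 [320°–360°] cycloidal, h=22: θ=346.6° here. β=26.6, B=40. 22·(0.6650 − sin(2π·0.6650)/(2π)) = 17.6438 → s = 49.6438
radial distance = base radius + s = 39 + 49.6438 = 88.6438

88.6438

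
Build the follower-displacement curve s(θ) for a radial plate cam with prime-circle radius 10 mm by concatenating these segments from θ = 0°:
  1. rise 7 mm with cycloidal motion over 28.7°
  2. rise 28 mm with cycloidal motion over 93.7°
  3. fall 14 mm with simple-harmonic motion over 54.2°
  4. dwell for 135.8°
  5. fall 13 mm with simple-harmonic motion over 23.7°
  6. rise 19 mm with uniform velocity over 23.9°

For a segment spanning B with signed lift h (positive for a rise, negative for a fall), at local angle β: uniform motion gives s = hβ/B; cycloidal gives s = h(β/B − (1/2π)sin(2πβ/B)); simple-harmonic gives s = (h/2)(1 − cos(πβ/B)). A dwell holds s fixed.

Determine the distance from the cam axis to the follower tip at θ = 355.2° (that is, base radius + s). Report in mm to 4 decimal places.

seg 1 [0°–28.7°] cycloidal, h=7: full span → s += 7 → s = 7.0000
seg 2 [28.7°–122.4°] cycloidal, h=28: full span → s += 28 → s = 35.0000
seg 3 [122.4°–176.6°] simple-harmonic, h=-14: full span → s += -14 → s = 21.0000
seg 4 [176.6°–312.4°] dwell: s stays 21.0000
seg 5 [312.4°–336.1°] simple-harmonic, h=-13: full span → s += -13 → s = 8.0000
seg 6 [336.1°–360°] uniform, h=19: θ=355.2° here. β=19.1, B=23.9. 19·19.1/23.9 = 15.1841 → s = 23.1841
radial distance = base radius + s = 10 + 23.1841 = 33.1841

33.1841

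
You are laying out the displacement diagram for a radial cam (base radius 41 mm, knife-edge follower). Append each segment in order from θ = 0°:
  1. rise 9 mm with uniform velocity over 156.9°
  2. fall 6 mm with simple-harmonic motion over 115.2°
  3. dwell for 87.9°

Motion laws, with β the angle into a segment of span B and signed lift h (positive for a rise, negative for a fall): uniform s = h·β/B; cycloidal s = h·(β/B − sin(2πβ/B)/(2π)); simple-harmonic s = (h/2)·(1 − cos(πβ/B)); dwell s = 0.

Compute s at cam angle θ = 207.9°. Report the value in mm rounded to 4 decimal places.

seg 1 [0°–156.9°] uniform, h=9: full span → s += 9 → s = 9.0000
seg 2 [156.9°–272.1°] simple-harmonic, h=-6: θ=207.9° here. β=51, B=115.2. -6/2·(1 − cos(π·0.4427)) = -2.4629 → s = 6.5371

6.5371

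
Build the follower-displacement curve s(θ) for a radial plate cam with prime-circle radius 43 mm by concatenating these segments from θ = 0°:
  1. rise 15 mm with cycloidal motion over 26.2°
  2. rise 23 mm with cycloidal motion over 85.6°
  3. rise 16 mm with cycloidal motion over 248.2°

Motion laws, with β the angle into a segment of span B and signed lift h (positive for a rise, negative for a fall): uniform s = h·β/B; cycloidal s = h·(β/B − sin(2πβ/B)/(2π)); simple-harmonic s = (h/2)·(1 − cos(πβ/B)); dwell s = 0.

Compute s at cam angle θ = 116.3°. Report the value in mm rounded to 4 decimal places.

seg 1 [0°–26.2°] cycloidal, h=15: full span → s += 15 → s = 15.0000
seg 2 [26.2°–111.8°] cycloidal, h=23: full span → s += 23 → s = 38.0000
seg 3 [111.8°–360°] cycloidal, h=16: θ=116.3° here. β=4.5, B=248.2. 16·(0.0181 − sin(2π·0.0181)/(2π)) = 0.0006 → s = 38.0006

38.0006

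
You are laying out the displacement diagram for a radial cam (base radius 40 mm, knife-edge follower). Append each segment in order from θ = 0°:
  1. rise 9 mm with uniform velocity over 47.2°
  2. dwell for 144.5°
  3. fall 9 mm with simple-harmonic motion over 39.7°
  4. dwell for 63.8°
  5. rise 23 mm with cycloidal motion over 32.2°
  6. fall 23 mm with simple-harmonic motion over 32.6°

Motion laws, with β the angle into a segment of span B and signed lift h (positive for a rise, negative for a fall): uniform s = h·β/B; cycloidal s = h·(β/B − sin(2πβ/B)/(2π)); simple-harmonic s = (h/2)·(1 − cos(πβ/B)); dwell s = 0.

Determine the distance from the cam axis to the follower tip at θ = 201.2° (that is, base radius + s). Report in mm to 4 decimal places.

seg 1 [0°–47.2°] uniform, h=9: full span → s += 9 → s = 9.0000
seg 2 [47.2°–191.7°] dwell: s stays 9.0000
seg 3 [191.7°–231.4°] simple-harmonic, h=-9: θ=201.2° here. β=9.5, B=39.7. -9/2·(1 − cos(π·0.2393)) = -1.2128 → s = 7.7872
radial distance = base radius + s = 40 + 7.7872 = 47.7872

47.7872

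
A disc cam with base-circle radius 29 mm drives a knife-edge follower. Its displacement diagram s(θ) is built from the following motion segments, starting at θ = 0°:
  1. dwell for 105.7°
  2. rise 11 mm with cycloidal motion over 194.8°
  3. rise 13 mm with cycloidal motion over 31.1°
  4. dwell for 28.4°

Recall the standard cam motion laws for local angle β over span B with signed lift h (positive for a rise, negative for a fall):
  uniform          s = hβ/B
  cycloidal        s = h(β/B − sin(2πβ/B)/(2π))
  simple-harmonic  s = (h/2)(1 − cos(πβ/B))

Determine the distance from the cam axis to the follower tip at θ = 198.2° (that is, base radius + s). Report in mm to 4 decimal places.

seg 1 [0°–105.7°] dwell: s stays 0.0000
seg 2 [105.7°–300.5°] cycloidal, h=11: θ=198.2° here. β=92.5, B=194.8. 11·(0.4748 − sin(2π·0.4748)/(2π)) = 4.9478 → s = 4.9478
radial distance = base radius + s = 29 + 4.9478 = 33.9478

33.9478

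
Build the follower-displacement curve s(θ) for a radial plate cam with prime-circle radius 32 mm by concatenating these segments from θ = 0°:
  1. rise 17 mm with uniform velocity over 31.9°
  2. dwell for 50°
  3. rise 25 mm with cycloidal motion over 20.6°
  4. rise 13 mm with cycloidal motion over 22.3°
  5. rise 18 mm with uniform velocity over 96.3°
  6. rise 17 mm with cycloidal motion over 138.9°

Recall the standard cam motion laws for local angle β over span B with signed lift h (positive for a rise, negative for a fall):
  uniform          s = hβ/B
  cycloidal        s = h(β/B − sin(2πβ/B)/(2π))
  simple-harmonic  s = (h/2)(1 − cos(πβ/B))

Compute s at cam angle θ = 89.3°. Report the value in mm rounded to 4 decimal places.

seg 1 [0°–31.9°] uniform, h=17: full span → s += 17 → s = 17.0000
seg 2 [31.9°–81.9°] dwell: s stays 17.0000
seg 3 [81.9°–102.5°] cycloidal, h=25: θ=89.3° here. β=7.4, B=20.6. 25·(0.3592 − sin(2π·0.3592)/(2π)) = 5.9025 → s = 22.9025

22.9025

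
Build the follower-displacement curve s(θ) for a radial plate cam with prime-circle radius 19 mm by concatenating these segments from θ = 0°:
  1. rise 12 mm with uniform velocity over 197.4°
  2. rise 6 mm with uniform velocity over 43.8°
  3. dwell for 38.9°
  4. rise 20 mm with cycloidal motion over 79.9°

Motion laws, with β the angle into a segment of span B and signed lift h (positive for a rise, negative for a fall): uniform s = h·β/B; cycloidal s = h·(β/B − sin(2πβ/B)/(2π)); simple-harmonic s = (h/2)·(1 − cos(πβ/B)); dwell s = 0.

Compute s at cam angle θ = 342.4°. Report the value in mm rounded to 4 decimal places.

seg 1 [0°–197.4°] uniform, h=12: full span → s += 12 → s = 12.0000
seg 2 [197.4°–241.2°] uniform, h=6: full span → s += 6 → s = 18.0000
seg 3 [241.2°–280.1°] dwell: s stays 18.0000
seg 4 [280.1°–360°] cycloidal, h=20: θ=342.4° here. β=62.3, B=79.9. 20·(0.7797 − sin(2π·0.7797)/(2π)) = 18.7222 → s = 36.7222

36.7222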